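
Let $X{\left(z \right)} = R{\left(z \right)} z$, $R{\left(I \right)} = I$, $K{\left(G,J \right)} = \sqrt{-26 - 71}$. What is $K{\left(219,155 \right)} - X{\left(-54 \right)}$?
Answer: $-2916 + i \sqrt{97} \approx -2916.0 + 9.8489 i$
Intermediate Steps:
$K{\left(G,J \right)} = i \sqrt{97}$ ($K{\left(G,J \right)} = \sqrt{-97} = i \sqrt{97}$)
$X{\left(z \right)} = z^{2}$ ($X{\left(z \right)} = z z = z^{2}$)
$K{\left(219,155 \right)} - X{\left(-54 \right)} = i \sqrt{97} - \left(-54\right)^{2} = i \sqrt{97} - 2916 = -2916 + i \sqrt{97}$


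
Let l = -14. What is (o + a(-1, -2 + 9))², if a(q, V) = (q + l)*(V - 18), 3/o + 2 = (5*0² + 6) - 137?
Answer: 481451364/17689 ≈ 27218.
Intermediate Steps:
o = -3/133 (o = 3/(-2 + ((5*0² + 6) - 137)) = 3/(-2 + ((5*0 + 6) - 137)) = 3/(-2 + ((0 + 6) - 137)) = 3/(-2 + (6 - 137)) = 3/(-2 - 131) = 3/(-133) = 3*(-1/133) = -3/133 ≈ -0.022556)
a(q, V) = (-18 + V)*(-14 + q) (a(q, V) = (q - 14)*(V - 18) = (-14 + q)*(-18 + V) = (-18 + V)*(-14 + q))
(o + a(-1, -2 + 9))² = (-3/133 + (252 - 18*(-1) - 14*(-2 + 9) + (-2 + 9)*(-1)))² = (-3/133 + (252 + 18 - 14*7 + 7*(-1)))² = (-3/133 + (252 + 18 - 98 - 7))² = (-3/133 + 165)² = (21942/133)² = 481451364/17689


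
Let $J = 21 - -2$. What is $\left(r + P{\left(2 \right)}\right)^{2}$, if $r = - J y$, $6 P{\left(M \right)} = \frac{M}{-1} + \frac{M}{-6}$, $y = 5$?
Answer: $\frac{4313929}{324} \approx 13315.0$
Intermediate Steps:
$J = 23$ ($J = 21 + 2 = 23$)
$P{\left(M \right)} = - \frac{7 M}{36}$ ($P{\left(M \right)} = \frac{\frac{M}{-1} + \frac{M}{-6}}{6} = \frac{M \left(-1\right) + M \left(- \frac{1}{6}\right)}{6} = \frac{- M - \frac{M}{6}}{6} = \frac{\left(- \frac{7}{6}\right) M}{6} = - \frac{7 M}{36}$)
$r = -115$ ($r = \left(-1\right) 23 \cdot 5 = \left(-23\right) 5 = -115$)
$\left(r + P{\left(2 \right)}\right)^{2} = \left(-115 - \frac{7}{18}\right)^{2} = \left(- \frac{2077}{18}\right)^{2} = \frac{4313929}{324}$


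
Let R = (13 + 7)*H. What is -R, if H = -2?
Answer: 40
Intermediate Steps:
R = -40 (R = (13 + 7)*(-2) = 20*(-2) = -40)
-R = -1*(-40) = 40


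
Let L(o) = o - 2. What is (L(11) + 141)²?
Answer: 22500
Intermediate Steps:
L(o) = -2 + o
(L(11) + 141)² = ((-2 + 11) + 141)² = (9 + 141)² = 150² = 22500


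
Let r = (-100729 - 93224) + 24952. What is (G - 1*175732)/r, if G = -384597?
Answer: 80047/24143 ≈ 3.3155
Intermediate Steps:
r = -169001 (r = -193953 + 24952 = -169001)
(G - 1*175732)/r = (-384597 - 1*175732)/(-169001) = (-384597 - 175732)*(-1/169001) = -560329*(-1/169001) = 80047/24143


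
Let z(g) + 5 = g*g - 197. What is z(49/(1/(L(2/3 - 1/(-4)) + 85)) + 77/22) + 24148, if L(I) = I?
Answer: 2559862945/144 ≈ 1.7777e+7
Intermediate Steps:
z(g) = -202 + g**2 (z(g) = -5 + (g*g - 197) = -5 + (g**2 - 197) = -5 + (-197 + g**2) = -202 + g**2)
z(49/(1/(L(2/3 - 1/(-4)) + 85)) + 77/22) + 24148 = (-202 + (49/(1/((2/3 - 1/(-4)) + 85)) + 77/22)**2) + 24148 = (-202 + (49/(1/((2*(1/3) - 1*(-1/4)) + 85)) + 77*(1/22))**2) + 24148 = (-202 + (49/(1/((2/3 + 1/4) + 85)) + 7/2)**2) + 24148 = (-202 + (49/(1/(11/12 + 85)) + 7/2)**2) + 24148 = (-202 + (49/(1/(1031/12)) + 7/2)**2) + 24148 = (-202 + (49/(12/1031) + 7/2)**2) + 24148 = (-202 + (49*(1031/12) + 7/2)**2) + 24148 = (-202 + (50519/12 + 7/2)**2) + 24148 = (-202 + (50561/12)**2) + 24148 = (-202 + 2556414721/144) + 24148 = 2556385633/144 + 24148 = 2559862945/144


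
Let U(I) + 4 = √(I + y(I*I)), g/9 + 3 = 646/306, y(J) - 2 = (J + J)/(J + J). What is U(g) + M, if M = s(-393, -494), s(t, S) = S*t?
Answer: 194138 + I*√5 ≈ 1.9414e+5 + 2.2361*I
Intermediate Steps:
y(J) = 3 (y(J) = 2 + (J + J)/(J + J) = 2 + (2*J)/((2*J)) = 2 + (2*J)*(1/(2*J)) = 2 + 1 = 3)
g = -8 (g = -27 + 9*(646/306) = -27 + 9*(646*(1/306)) = -27 + 9*(19/9) = -27 + 19 = -8)
M = 194142 (M = -494*(-393) = 194142)
U(I) = -4 + √(3 + I) (U(I) = -4 + √(I + 3) = -4 + √(3 + I))
U(g) + M = (-4 + √(3 - 8)) + 194142 = (-4 + √(-5)) + 194142 = (-4 + I*√5) + 194142 = 194138 + I*√5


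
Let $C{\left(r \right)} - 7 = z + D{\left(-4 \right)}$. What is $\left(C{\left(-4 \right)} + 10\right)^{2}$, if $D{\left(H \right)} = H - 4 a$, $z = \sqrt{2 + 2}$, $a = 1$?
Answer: $121$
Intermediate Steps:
$z = 2$ ($z = \sqrt{4} = 2$)
$D{\left(H \right)} = -4 + H$ ($D{\left(H \right)} = H - 4 = -4 + H$)
$C{\left(r \right)} = 1$ ($C{\left(r \right)} = 7 + \left(2 - 8\right) = 7 - 6 = 1$)
$\left(C{\left(-4 \right)} + 10\right)^{2} = \left(1 + 10\right)^{2} = 11^{2} = 121$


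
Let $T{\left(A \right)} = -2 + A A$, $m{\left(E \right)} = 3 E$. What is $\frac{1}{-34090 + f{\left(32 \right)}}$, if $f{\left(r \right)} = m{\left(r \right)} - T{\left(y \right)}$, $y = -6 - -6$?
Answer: $- \frac{1}{33992} \approx -2.9419 \cdot 10^{-5}$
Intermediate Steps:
$y = 0$ ($y = -6 + 6 = 0$)
$T{\left(A \right)} = -2 + A^{2}$
$f{\left(r \right)} = 2 + 3 r$ ($f{\left(r \right)} = 3 r - \left(-2 + 0^{2}\right) = 3 r - \left(-2 + 0\right) = 3 r - -2 = 3 r + 2 = 2 + 3 r$)
$\frac{1}{-34090 + f{\left(32 \right)}} = \frac{1}{-34090 + \left(2 + 3 \cdot 32\right)} = \frac{1}{-34090 + \left(2 + 96\right)} = \frac{1}{-34090 + 98} = \frac{1}{-33992} = - \frac{1}{33992}$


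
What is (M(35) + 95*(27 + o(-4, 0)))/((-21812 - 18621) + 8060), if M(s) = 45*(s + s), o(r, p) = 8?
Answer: -6475/32373 ≈ -0.20001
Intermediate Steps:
M(s) = 90*s (M(s) = 45*(2*s) = 90*s)
(M(35) + 95*(27 + o(-4, 0)))/((-21812 - 18621) + 8060) = (90*35 + 95*(27 + 8))/((-21812 - 18621) + 8060) = (3150 + 95*35)/(-40433 + 8060) = (3150 + 3325)/(-32373) = 6475*(-1/32373) = -6475/32373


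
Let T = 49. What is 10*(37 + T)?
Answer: 860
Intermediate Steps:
10*(37 + T) = 10*(37 + 49) = 10*86 = 860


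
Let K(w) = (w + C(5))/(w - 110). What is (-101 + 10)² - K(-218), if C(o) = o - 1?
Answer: 1357977/164 ≈ 8280.3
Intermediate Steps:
C(o) = -1 + o
K(w) = (4 + w)/(-110 + w) (K(w) = (w + (-1 + 5))/(w - 110) = (w + 4)/(-110 + w) = (4 + w)/(-110 + w))
(-101 + 10)² - K(-218) = (-101 + 10)² - (4 - 218)/(-110 - 218) = (-91)² - (-214)/(-328) = 8281 - (-1)*(-214)/328 = 8281 - 1*107/164 = 8281 - 107/164 = 1357977/164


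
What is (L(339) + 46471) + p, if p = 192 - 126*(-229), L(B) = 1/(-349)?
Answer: 26355432/349 ≈ 75517.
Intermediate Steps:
L(B) = -1/349
p = 29046 (p = 192 + 28854 = 29046)
(L(339) + 46471) + p = (-1/349 + 46471) + 29046 = 16218378/349 + 29046 = 26355432/349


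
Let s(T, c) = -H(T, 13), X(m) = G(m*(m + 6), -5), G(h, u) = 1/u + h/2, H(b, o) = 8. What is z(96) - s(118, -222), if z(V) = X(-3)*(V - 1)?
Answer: -877/2 ≈ -438.50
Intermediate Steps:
G(h, u) = 1/u + h/2 (G(h, u) = 1/u + h*(½) = 1/u + h/2)
X(m) = -⅕ + m*(6 + m)/2 (X(m) = 1/(-5) + (m*(m + 6))/2 = -⅕ + (m*(6 + m))/2 = -⅕ + m*(6 + m)/2)
z(V) = 47/10 - 47*V/10 (z(V) = (-⅕ + (½)*(-3)*(6 - 3))*(V - 1) = (-⅕ + (½)*(-3)*3)*(-1 + V) = (-⅕ - 9/2)*(-1 + V) = -47*(-1 + V)/10 = 47/10 - 47*V/10)
s(T, c) = -8 (s(T, c) = -1*8 = -8)
z(96) - s(118, -222) = (47/10 - 47/10*96) - 1*(-8) = (47/10 - 2256/5) + 8 = -893/2 + 8 = -877/2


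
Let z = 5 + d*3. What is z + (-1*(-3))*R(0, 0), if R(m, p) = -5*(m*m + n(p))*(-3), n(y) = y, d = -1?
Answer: 2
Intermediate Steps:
R(m, p) = 15*p + 15*m² (R(m, p) = -5*(m*m + p)*(-3) = -5*(m² + p)*(-3) = -5*(p + m²)*(-3) = (-5*p - 5*m²)*(-3) = 15*p + 15*m²)
z = 2 (z = 5 - 1*3 = 5 - 3 = 2)
z + (-1*(-3))*R(0, 0) = 2 + (-1*(-3))*(15*0 + 15*0²) = 2 + 3*(0 + 15*0) = 2 + 3*(0 + 0) = 2 + 3*0 = 2 + 0 = 2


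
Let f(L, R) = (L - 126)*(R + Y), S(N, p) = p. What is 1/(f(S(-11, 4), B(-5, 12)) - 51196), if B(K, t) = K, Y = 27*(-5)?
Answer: -1/34116 ≈ -2.9312e-5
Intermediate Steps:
Y = -135
f(L, R) = (-135 + R)*(-126 + L) (f(L, R) = (L - 126)*(R - 135) = (-126 + L)*(-135 + R) = (-135 + R)*(-126 + L))
1/(f(S(-11, 4), B(-5, 12)) - 51196) = 1/((17010 - 135*4 - 126*(-5) + 4*(-5)) - 51196) = 1/((17010 - 540 + 630 - 20) - 51196) = 1/(17080 - 51196) = 1/(-34116) = -1/34116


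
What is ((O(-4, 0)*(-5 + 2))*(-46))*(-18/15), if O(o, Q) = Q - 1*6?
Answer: 4968/5 ≈ 993.60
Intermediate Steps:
O(o, Q) = -6 + Q (O(o, Q) = Q - 6 = -6 + Q)
((O(-4, 0)*(-5 + 2))*(-46))*(-18/15) = (((-6 + 0)*(-5 + 2))*(-46))*(-18/15) = (-6*(-3)*(-46))*(-18*1/15) = (18*(-46))*(-6/5) = -828*(-6/5) = 4968/5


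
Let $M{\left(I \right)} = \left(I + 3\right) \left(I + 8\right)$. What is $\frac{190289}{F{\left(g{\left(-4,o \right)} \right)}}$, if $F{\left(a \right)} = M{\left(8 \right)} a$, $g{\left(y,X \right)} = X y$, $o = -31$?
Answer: $\frac{17299}{1984} \approx 8.7193$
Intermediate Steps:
$M{\left(I \right)} = \left(3 + I\right) \left(8 + I\right)$
$F{\left(a \right)} = 176 a$ ($F{\left(a \right)} = \left(24 + 8^{2} + 11 \cdot 8\right) a = \left(24 + 64 + 88\right) a = 176 a$)
$\frac{190289}{F{\left(g{\left(-4,o \right)} \right)}} = \frac{190289}{176 \left(\left(-31\right) \left(-4\right)\right)} = \frac{190289}{176 \cdot 124} = \frac{190289}{21824} = 190289 \cdot \frac{1}{21824} = \frac{17299}{1984}$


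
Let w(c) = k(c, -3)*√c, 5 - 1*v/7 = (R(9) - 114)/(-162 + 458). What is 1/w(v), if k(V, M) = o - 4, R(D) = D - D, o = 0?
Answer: -√206423/11158 ≈ -0.040719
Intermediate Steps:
R(D) = 0
k(V, M) = -4 (k(V, M) = 0 - 4 = -4)
v = 5579/148 (v = 35 - 7*(0 - 114)/(-162 + 458) = 35 - (-798)/296 = 35 - 7*(-57/148) = 35 + 399/148 = 5579/148 ≈ 37.696)
w(c) = -4*√c
1/w(v) = 1/(-2*√206423/37) = -√206423/11158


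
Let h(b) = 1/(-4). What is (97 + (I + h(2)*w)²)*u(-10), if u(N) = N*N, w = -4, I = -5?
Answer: 11300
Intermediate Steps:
h(b) = -¼ (h(b) = 1*(-¼) = -¼)
u(N) = N²
(97 + (I + h(2)*w)²)*u(-10) = (97 + (-5 - ¼*(-4))²)*(-10)² = (97 + (-5 + 1)²)*100 = (97 + (-4)²)*100 = (97 + 16)*100 = 113*100 = 11300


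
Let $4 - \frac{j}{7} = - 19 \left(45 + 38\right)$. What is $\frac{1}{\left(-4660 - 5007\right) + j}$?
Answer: $\frac{1}{1400} \approx 0.00071429$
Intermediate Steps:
$j = 11067$ ($j = 28 - 7 \left(- 19 \left(45 + 38\right)\right) = 28 - 7 \left(\left(-19\right) 83\right) = 28 - -11039 = 28 + 11039 = 11067$)
$\frac{1}{\left(-4660 - 5007\right) + j} = \frac{1}{\left(-4660 - 5007\right) + 11067} = \frac{1}{-9667 + 11067} = \frac{1}{1400}$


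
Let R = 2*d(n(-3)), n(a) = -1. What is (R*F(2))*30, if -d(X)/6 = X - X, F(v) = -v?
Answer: 0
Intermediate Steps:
d(X) = 0 (d(X) = -6*(X - X) = -6*0 = 0)
R = 0 (R = 2*0 = 0)
(R*F(2))*30 = (0*(-1*2))*30 = (0*(-2))*30 = 0*30 = 0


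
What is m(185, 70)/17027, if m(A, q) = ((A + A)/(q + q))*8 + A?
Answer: 1443/119189 ≈ 0.012107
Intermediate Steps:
m(A, q) = A + 8*A/q (m(A, q) = ((2*A)/((2*q)))*8 + A = ((2*A)*(1/(2*q)))*8 + A = (A/q)*8 + A = 8*A/q + A = A + 8*A/q)
m(185, 70)/17027 = (185*(8 + 70)/70)/17027 = (185*(1/70)*78)*(1/17027) = (1443/7)*(1/17027) = 1443/119189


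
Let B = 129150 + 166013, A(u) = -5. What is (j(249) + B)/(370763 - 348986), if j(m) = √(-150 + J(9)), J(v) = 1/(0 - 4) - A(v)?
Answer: 295163/21777 + I*√581/43554 ≈ 13.554 + 0.00055343*I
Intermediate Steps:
J(v) = 19/4 (J(v) = 1/(0 - 4) - 1*(-5) = 1/(-4) + 5 = -¼ + 5 = 19/4)
B = 295163
j(m) = I*√581/2 (j(m) = √(-150 + 19/4) = √(-581/4) = I*√581/2)
(j(249) + B)/(370763 - 348986) = (I*√581/2 + 295163)/(370763 - 348986) = (295163 + I*√581/2)/21777 = (295163 + I*√581/2)*(1/21777) = 295163/21777 + I*√581/43554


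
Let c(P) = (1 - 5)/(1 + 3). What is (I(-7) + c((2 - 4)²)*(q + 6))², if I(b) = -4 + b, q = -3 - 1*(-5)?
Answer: 361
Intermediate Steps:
q = 2 (q = -3 + 5 = 2)
c(P) = -1 (c(P) = -4/4 = -4*¼ = -1)
(I(-7) + c((2 - 4)²)*(q + 6))² = ((-4 - 7) - (2 + 6))² = (-11 - 1*8)² = (-11 - 8)² = (-19)² = 361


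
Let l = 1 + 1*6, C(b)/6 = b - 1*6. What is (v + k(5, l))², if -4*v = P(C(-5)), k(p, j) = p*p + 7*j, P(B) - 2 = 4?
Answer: 21025/4 ≈ 5256.3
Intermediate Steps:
C(b) = -36 + 6*b (C(b) = 6*(b - 1*6) = 6*(b - 6) = 6*(-6 + b) = -36 + 6*b)
l = 7 (l = 1 + 6 = 7)
P(B) = 6 (P(B) = 2 + 4 = 6)
k(p, j) = p² + 7*j
v = -3/2 (v = -¼*6 = -3/2 ≈ -1.5000)
(v + k(5, l))² = (-3/2 + (5² + 7*7))² = (-3/2 + (25 + 49))² = (-3/2 + 74)² = (145/2)² = 21025/4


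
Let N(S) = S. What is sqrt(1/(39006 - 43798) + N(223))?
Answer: 3*sqrt(142244530)/2396 ≈ 14.933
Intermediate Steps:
sqrt(1/(39006 - 43798) + N(223)) = sqrt(1/(39006 - 43798) + 223) = sqrt(1/(-4792) + 223) = sqrt(-1/4792 + 223) = sqrt(1068615/4792) = 3*sqrt(142244530)/2396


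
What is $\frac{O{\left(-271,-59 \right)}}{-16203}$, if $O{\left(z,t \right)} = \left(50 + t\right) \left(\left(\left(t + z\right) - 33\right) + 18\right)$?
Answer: $- \frac{1035}{5401} \approx -0.19163$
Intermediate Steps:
$O{\left(z,t \right)} = \left(50 + t\right) \left(-15 + t + z\right)$ ($O{\left(z,t \right)} = \left(50 + t\right) \left(\left(-33 + t + z\right) + 18\right) = \left(50 + t\right) \left(-15 + t + z\right)$)
$\frac{O{\left(-271,-59 \right)}}{-16203} = \frac{-750 + \left(-59\right)^{2} + 35 \left(-59\right) + 50 \left(-271\right) - -15989}{-16203} = \left(-750 + 3481 - 2065 - 13550 + 15989\right) \left(- \frac{1}{16203}\right) = 3105 \left(- \frac{1}{16203}\right) = - \frac{1035}{5401}$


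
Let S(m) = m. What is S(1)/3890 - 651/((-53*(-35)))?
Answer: -72301/206170 ≈ -0.35069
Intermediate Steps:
S(1)/3890 - 651/((-53*(-35))) = 1/3890 - 651/((-53*(-35))) = 1*(1/3890) - 651/1855 = 1/3890 - 651*1/1855 = 1/3890 - 93/265 = -72301/206170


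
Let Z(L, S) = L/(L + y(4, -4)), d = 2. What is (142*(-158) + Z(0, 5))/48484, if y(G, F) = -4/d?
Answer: -5609/12121 ≈ -0.46275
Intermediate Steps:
y(G, F) = -2 (y(G, F) = -4/2 = -4*½ = -2)
Z(L, S) = L/(-2 + L) (Z(L, S) = L/(L - 2) = L/(-2 + L))
(142*(-158) + Z(0, 5))/48484 = (142*(-158) + 0/(-2 + 0))/48484 = (-22436 + 0/(-2))*(1/48484) = (-22436 + 0*(-½))*(1/48484) = (-22436 + 0)*(1/48484) = -22436*1/48484 = -5609/12121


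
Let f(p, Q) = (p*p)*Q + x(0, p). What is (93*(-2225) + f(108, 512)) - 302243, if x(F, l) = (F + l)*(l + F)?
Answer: 5474464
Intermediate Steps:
x(F, l) = (F + l)² (x(F, l) = (F + l)*(F + l) = (F + l)²)
f(p, Q) = p² + Q*p² (f(p, Q) = (p*p)*Q + (0 + p)² = p²*Q + p² = Q*p² + p² = p² + Q*p²)
(93*(-2225) + f(108, 512)) - 302243 = (93*(-2225) + 108²*(1 + 512)) - 302243 = (-206925 + 11664*513) - 302243 = (-206925 + 5983632) - 302243 = 5776707 - 302243 = 5474464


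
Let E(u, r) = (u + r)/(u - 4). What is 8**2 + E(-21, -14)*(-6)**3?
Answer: -1192/5 ≈ -238.40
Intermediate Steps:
E(u, r) = (r + u)/(-4 + u)
8**2 + E(-21, -14)*(-6)**3 = 8**2 + ((-14 - 21)/(-4 - 21))*(-6)**3 = 64 + (-35/(-25))*(-216) = 64 - 1/25*(-35)*(-216) = 64 + (7/5)*(-216) = 64 - 1512/5 = -1192/5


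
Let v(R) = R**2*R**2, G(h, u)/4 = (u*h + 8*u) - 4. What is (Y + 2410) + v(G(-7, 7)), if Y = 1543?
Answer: 24689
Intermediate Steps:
G(h, u) = -16 + 32*u + 4*h*u (G(h, u) = 4*((u*h + 8*u) - 4) = 4*((h*u + 8*u) - 4) = 4*((8*u + h*u) - 4) = 4*(-4 + 8*u + h*u) = -16 + 32*u + 4*h*u)
v(R) = R**4
(Y + 2410) + v(G(-7, 7)) = (1543 + 2410) + (-16 + 32*7 + 4*(-7)*7)**4 = 3953 + (-16 + 224 - 196)**4 = 3953 + 12**4 = 3953 + 20736 = 24689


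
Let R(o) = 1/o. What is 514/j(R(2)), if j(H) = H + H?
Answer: 514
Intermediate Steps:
R(o) = 1/o
j(H) = 2*H
514/j(R(2)) = 514/((2/2)) = 514/((2*(1/2))) = 514/1 = 514*1 = 514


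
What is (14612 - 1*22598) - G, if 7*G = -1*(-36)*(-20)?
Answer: -55182/7 ≈ -7883.1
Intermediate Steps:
G = -720/7 (G = (-1*(-36)*(-20))/7 = (36*(-20))/7 = (⅐)*(-720) = -720/7 ≈ -102.86)
(14612 - 1*22598) - G = (14612 - 1*22598) - 1*(-720/7) = (14612 - 22598) + 720/7 = -7986 + 720/7 = -55182/7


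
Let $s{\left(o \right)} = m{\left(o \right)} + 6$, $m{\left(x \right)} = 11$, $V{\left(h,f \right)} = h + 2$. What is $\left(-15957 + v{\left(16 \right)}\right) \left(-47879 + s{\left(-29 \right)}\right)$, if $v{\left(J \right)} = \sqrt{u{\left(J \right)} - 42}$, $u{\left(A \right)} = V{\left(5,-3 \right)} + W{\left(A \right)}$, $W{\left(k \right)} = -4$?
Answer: $763733934 - 47862 i \sqrt{39} \approx 7.6373 \cdot 10^{8} - 2.989 \cdot 10^{5} i$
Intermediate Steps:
$V{\left(h,f \right)} = 2 + h$
$u{\left(A \right)} = 3$ ($u{\left(A \right)} = \left(2 + 5\right) - 4 = 7 - 4 = 3$)
$s{\left(o \right)} = 17$ ($s{\left(o \right)} = 11 + 6 = 17$)
$v{\left(J \right)} = i \sqrt{39}$ ($v{\left(J \right)} = \sqrt{3 - 42} = \sqrt{-39} = i \sqrt{39}$)
$\left(-15957 + v{\left(16 \right)}\right) \left(-47879 + s{\left(-29 \right)}\right) = \left(-15957 + i \sqrt{39}\right) \left(-47879 + 17\right) = \left(-15957 + i \sqrt{39}\right) \left(-47862\right) = 763733934 - 47862 i \sqrt{39}$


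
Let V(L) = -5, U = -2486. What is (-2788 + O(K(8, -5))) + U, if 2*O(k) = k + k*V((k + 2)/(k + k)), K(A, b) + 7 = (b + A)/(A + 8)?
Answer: -42083/8 ≈ -5260.4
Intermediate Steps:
K(A, b) = -7 + (A + b)/(8 + A) (K(A, b) = -7 + (b + A)/(A + 8) = -7 + (A + b)/(8 + A))
O(k) = -2*k (O(k) = (k + k*(-5))/2 = (k - 5*k)/2 = (-4*k)/2 = -2*k)
(-2788 + O(K(8, -5))) + U = (-2788 - 2*(-56 - 5 - 6*8)/(8 + 8)) - 2486 = (-2788 - 2*(-56 - 5 - 48)/16) - 2486 = (-2788 - (-109)/8) - 2486 = (-2788 - 2*(-109/16)) - 2486 = (-2788 + 109/8) - 2486 = -22195/8 - 2486 = -42083/8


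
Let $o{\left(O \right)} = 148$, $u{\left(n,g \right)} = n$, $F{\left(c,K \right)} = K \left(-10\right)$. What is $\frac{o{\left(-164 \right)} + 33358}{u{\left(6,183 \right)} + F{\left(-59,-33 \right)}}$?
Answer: $\frac{16753}{168} \approx 99.72$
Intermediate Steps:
$F{\left(c,K \right)} = - 10 K$
$\frac{o{\left(-164 \right)} + 33358}{u{\left(6,183 \right)} + F{\left(-59,-33 \right)}} = \frac{148 + 33358}{6 - -330} = \frac{33506}{6 + 330} = \frac{33506}{336} = 33506 \cdot \frac{1}{336} = \frac{16753}{168}$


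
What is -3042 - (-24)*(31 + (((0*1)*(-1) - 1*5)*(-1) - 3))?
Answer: -2250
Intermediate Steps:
-3042 - (-24)*(31 + (((0*1)*(-1) - 1*5)*(-1) - 3)) = -3042 - (-24)*(31 + ((0*(-1) - 5)*(-1) - 3)) = -3042 - (-24)*(31 + ((0 - 5)*(-1) - 3)) = -3042 - (-24)*(31 + (-5*(-1) - 3)) = -3042 - (-24)*(31 + (5 - 3)) = -3042 - (-24)*(31 + 2) = -3042 - (-24)*33 = -3042 - 1*(-792) = -3042 + 792 = -2250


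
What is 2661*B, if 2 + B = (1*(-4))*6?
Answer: -69186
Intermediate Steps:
B = -26 (B = -2 + (1*(-4))*6 = -2 - 4*6 = -2 - 24 = -26)
2661*B = 2661*(-26) = -69186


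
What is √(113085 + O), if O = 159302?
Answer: √272387 ≈ 521.91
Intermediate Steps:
√(113085 + O) = √(113085 + 159302) = √272387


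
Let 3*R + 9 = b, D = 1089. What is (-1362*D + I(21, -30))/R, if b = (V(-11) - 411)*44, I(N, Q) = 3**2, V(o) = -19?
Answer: 4449627/18929 ≈ 235.07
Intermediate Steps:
I(N, Q) = 9
b = -18920 (b = (-19 - 411)*44 = -430*44 = -18920)
R = -18929/3 (R = -3 + (1/3)*(-18920) = -3 - 18920/3 = -18929/3 ≈ -6309.7)
(-1362*D + I(21, -30))/R = (-1362*1089 + 9)/(-18929/3) = (-1483218 + 9)*(-3/18929) = -1483209*(-3/18929) = 4449627/18929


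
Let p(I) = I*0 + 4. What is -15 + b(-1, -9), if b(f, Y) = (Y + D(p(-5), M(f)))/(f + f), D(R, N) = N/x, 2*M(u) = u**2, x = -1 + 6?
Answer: -211/20 ≈ -10.550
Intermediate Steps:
x = 5
p(I) = 4 (p(I) = 0 + 4 = 4)
M(u) = u**2/2
D(R, N) = N/5
b(f, Y) = (Y + f**2/10)/(2*f) (b(f, Y) = (Y + (f**2/2)/5)/(f + f) = (Y + f**2/10)/((2*f)) = (Y + f**2/10)*(1/(2*f)) = (Y + f**2/10)/(2*f))
-15 + b(-1, -9) = -15 + ((1/20)*(-1) + (1/2)*(-9)/(-1)) = -15 + (-1/20 + (1/2)*(-9)*(-1)) = -15 + (-1/20 + 9/2) = -15 + 89/20 = -211/20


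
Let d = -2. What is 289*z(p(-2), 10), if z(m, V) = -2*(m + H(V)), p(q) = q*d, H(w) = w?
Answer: -8092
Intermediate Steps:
p(q) = -2*q (p(q) = q*(-2) = -2*q)
z(m, V) = -2*V - 2*m (z(m, V) = -2*(m + V) = -2*(V + m) = -2*V - 2*m)
289*z(p(-2), 10) = 289*(-2*10 - (-4)*(-2)) = 289*(-20 - 2*4) = 289*(-20 - 8) = 289*(-28) = -8092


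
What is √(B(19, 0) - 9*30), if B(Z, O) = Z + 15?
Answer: 2*I*√59 ≈ 15.362*I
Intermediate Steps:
B(Z, O) = 15 + Z
√(B(19, 0) - 9*30) = √((15 + 19) - 9*30) = √(34 - 270) = √(-236) = 2*I*√59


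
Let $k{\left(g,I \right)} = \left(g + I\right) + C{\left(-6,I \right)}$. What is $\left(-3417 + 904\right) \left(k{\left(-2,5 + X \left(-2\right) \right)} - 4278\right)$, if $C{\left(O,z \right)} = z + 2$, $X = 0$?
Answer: $10725484$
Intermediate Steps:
$C{\left(O,z \right)} = 2 + z$
$k{\left(g,I \right)} = 2 + g + 2 I$ ($k{\left(g,I \right)} = \left(g + I\right) + \left(2 + I\right) = \left(I + g\right) + \left(2 + I\right) = 2 + g + 2 I$)
$\left(-3417 + 904\right) \left(k{\left(-2,5 + X \left(-2\right) \right)} - 4278\right) = \left(-3417 + 904\right) \left(\left(2 - 2 + 2 \left(5 + 0 \left(-2\right)\right)\right) - 4278\right) = - 2513 \left(\left(2 - 2 + 2 \left(5 + 0\right)\right) - 4278\right) = - 2513 \left(\left(2 - 2 + 2 \cdot 5\right) - 4278\right) = - 2513 \left(\left(2 - 2 + 10\right) - 4278\right) = - 2513 \left(10 - 4278\right) = \left(-2513\right) \left(-4268\right) = 10725484$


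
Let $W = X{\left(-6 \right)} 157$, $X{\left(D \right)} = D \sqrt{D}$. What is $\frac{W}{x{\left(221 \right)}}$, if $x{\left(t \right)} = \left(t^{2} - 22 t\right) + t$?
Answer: $- \frac{471 i \sqrt{6}}{22100} \approx - 0.052204 i$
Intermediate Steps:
$X{\left(D \right)} = D^{\frac{3}{2}}$
$x{\left(t \right)} = t^{2} - 21 t$
$W = - 942 i \sqrt{6}$ ($W = \left(-6\right)^{\frac{3}{2}} \cdot 157 = - 6 i \sqrt{6} \cdot 157 = - 942 i \sqrt{6} \approx - 2307.4 i$)
$\frac{W}{x{\left(221 \right)}} = \frac{\left(-942\right) i \sqrt{6}}{221 \left(-21 + 221\right)} = \frac{\left(-942\right) i \sqrt{6}}{221 \cdot 200} = \frac{\left(-942\right) i \sqrt{6}}{44200} = - 942 i \sqrt{6} \cdot \frac{1}{44200} = - \frac{471 i \sqrt{6}}{22100}$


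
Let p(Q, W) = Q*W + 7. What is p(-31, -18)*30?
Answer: 16950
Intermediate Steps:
p(Q, W) = 7 + Q*W
p(-31, -18)*30 = (7 - 31*(-18))*30 = (7 + 558)*30 = 565*30 = 16950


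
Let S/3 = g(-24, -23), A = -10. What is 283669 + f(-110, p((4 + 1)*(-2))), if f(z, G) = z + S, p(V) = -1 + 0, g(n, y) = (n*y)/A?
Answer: 1416967/5 ≈ 2.8339e+5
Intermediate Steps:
g(n, y) = -n*y/10 (g(n, y) = (n*y)/(-10) = (n*y)*(-1/10) = -n*y/10)
S = -828/5 (S = 3*(-1/10*(-24)*(-23)) = 3*(-276/5) = -828/5 ≈ -165.60)
p(V) = -1
f(z, G) = -828/5 + z (f(z, G) = z - 828/5 = -828/5 + z)
283669 + f(-110, p((4 + 1)*(-2))) = 283669 + (-828/5 - 110) = 283669 - 1378/5 = 1416967/5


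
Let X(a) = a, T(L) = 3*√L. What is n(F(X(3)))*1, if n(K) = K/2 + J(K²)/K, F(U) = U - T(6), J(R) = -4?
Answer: 53/30 - 37*√6/30 ≈ -1.2544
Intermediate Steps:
F(U) = U - 3*√6
n(K) = K/2 - 4/K
n(F(X(3)))*1 = ((3 - 3*√6)/2 - 4/(3 - 3*√6))*1 = ((3/2 - 3*√6/2) - 4/(3 - 3*√6))*1 = (3/2 - 4/(3 - 3*√6) - 3*√6/2)*1 = 3/2 - 4/(3 - 3*√6) - 3*√6/2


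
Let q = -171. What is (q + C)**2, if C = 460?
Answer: 83521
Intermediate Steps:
(q + C)**2 = (-171 + 460)**2 = 289**2 = 83521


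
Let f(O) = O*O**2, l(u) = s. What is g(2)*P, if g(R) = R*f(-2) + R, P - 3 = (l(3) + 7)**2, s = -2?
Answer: -392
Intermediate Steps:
l(u) = -2
f(O) = O**3
P = 28 (P = 3 + (-2 + 7)**2 = 3 + 5**2 = 3 + 25 = 28)
g(R) = -7*R (g(R) = R*(-2)**3 + R = R*(-8) + R = -8*R + R = -7*R)
g(2)*P = -7*2*28 = -14*28 = -392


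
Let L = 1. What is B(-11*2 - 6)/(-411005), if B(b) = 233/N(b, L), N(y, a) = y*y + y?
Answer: -233/310719780 ≈ -7.4987e-7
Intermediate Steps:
N(y, a) = y + y² (N(y, a) = y² + y = y + y²)
B(b) = 233/(b*(1 + b)) (B(b) = 233/((b*(1 + b))) = 233*(1/(b*(1 + b))) = 233/(b*(1 + b)))
B(-11*2 - 6)/(-411005) = (233/((-11*2 - 6)*(1 + (-11*2 - 6))))/(-411005) = (233/((-22 - 6)*(1 + (-22 - 6))))*(-1/411005) = (233/(-28*(1 - 28)))*(-1/411005) = (233*(-1/28)/(-27))*(-1/411005) = (233*(-1/28)*(-1/27))*(-1/411005) = (233/756)*(-1/411005) = -233/310719780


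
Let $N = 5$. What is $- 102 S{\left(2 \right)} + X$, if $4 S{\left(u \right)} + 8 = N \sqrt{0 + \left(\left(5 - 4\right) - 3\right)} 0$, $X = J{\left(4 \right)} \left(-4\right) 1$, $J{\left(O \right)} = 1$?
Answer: $200$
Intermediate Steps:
$X = -4$ ($X = 1 \left(-4\right) 1 = \left(-4\right) 1 = -4$)
$S{\left(u \right)} = -2$ ($S{\left(u \right)} = -2 + \frac{5 \sqrt{0 + \left(\left(5 - 4\right) - 3\right)} 0}{4} = -2 + \frac{5 \sqrt{0 + \left(1 - 3\right)} 0}{4} = -2 + \frac{5 \sqrt{0 - 2} \cdot 0}{4} = -2 + \frac{5 \sqrt{-2} \cdot 0}{4} = -2 + \frac{5 i \sqrt{2} \cdot 0}{4} = -2 + \frac{1}{4} \cdot 0 = -2 + 0 = -2$)
$- 102 S{\left(2 \right)} + X = \left(-102\right) \left(-2\right) - 4 = 204 - 4 = 200$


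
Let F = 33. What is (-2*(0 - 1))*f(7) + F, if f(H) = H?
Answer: 47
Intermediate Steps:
(-2*(0 - 1))*f(7) + F = -2*(0 - 1)*7 + 33 = -2*(-1)*7 + 33 = 2*7 + 33 = 14 + 33 = 47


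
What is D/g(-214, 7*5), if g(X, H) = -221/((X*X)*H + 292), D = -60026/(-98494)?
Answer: -48115400976/10883587 ≈ -4420.9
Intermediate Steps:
D = 30013/49247 (D = -60026*(-1/98494) = 30013/49247 ≈ 0.60944)
g(X, H) = -221/(292 + H*X²) (g(X, H) = -221/(X²*H + 292) = -221/(H*X² + 292) = -221/(292 + H*X²))
D/g(-214, 7*5) = 30013/(49247*((-221/(292 + (7*5)*(-214)²)))) = 30013/(49247*((-221/(292 + 35*45796)))) = 30013/(49247*((-221/(292 + 1602860)))) = 30013/(49247*((-221/1603152))) = 30013/(49247*((-221*1/1603152))) = 30013/(49247*(-221/1603152)) = (30013/49247)*(-1603152/221) = -48115400976/10883587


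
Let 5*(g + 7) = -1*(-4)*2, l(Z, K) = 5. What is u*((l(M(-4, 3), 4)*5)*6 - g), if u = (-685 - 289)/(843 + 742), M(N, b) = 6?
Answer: -756798/7925 ≈ -95.495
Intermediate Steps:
g = -27/5 (g = -7 + (-1*(-4)*2)/5 = -7 + (4*2)/5 = -7 + (⅕)*8 = -7 + 8/5 = -27/5 ≈ -5.4000)
u = -974/1585 ≈ -0.61451
u*((l(M(-4, 3), 4)*5)*6 - g) = -974*((5*5)*6 - 1*(-27/5))/1585 = -974*(25*6 + 27/5)/1585 = -974*(150 + 27/5)/1585 = -974/1585*777/5 = -756798/7925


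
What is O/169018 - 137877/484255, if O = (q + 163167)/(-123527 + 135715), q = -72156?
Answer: -283981359519963/997561127658920 ≈ -0.28468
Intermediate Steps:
O = 91011/12188 (O = (-72156 + 163167)/(-123527 + 135715) = 91011/12188 ≈ 7.4673)
O/169018 - 137877/484255 = (91011/12188)/169018 - 137877/484255 = (91011/12188)*(1/169018) - 137877*1/484255 = 91011/2059991384 - 137877/484255 = -283981359519963/997561127658920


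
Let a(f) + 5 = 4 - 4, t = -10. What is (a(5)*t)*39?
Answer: 1950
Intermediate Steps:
a(f) = -5 (a(f) = -5 + (4 - 4) = -5 + 0 = -5)
(a(5)*t)*39 = -5*(-10)*39 = 50*39 = 1950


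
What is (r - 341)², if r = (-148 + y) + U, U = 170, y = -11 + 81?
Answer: 62001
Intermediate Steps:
y = 70
r = 92 (r = (-148 + 70) + 170 = -78 + 170 = 92)
(r - 341)² = (92 - 341)² = (-249)² = 62001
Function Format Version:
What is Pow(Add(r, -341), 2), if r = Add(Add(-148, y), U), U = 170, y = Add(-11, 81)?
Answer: 62001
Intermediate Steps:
y = 70
r = 92 (r = Add(Add(-148, 70), 170) = Add(-78, 170) = 92)
Pow(Add(r, -341), 2) = Pow(Add(92, -341), 2) = Pow(-249, 2) = 62001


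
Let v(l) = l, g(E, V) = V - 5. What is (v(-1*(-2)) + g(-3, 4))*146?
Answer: 146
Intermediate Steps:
g(E, V) = -5 + V
(v(-1*(-2)) + g(-3, 4))*146 = (-1*(-2) + (-5 + 4))*146 = (2 - 1)*146 = 1*146 = 146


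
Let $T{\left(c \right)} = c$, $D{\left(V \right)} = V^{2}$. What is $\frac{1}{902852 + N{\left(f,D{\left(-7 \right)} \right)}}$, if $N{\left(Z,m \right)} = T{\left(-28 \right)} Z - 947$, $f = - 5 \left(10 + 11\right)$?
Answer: $\frac{1}{904845} \approx 1.1052 \cdot 10^{-6}$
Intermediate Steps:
$f = -105$ ($f = \left(-5\right) 21 = -105$)
$N{\left(Z,m \right)} = -947 - 28 Z$ ($N{\left(Z,m \right)} = - 28 Z - 947 = -947 - 28 Z$)
$\frac{1}{902852 + N{\left(f,D{\left(-7 \right)} \right)}} = \frac{1}{902852 - -1993} = \frac{1}{902852 + \left(-947 + 2940\right)} = \frac{1}{902852 + 1993} = \frac{1}{904845}$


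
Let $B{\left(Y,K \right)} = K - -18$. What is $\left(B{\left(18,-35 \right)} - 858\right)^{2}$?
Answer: $765625$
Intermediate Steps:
$B{\left(Y,K \right)} = 18 + K$ ($B{\left(Y,K \right)} = K + 18 = 18 + K$)
$\left(B{\left(18,-35 \right)} - 858\right)^{2} = \left(\left(18 - 35\right) - 858\right)^{2} = \left(-17 - 858\right)^{2} = \left(-875\right)^{2} = 765625$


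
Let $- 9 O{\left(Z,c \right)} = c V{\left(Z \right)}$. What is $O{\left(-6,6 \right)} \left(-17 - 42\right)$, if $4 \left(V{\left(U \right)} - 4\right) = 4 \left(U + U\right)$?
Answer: $- \frac{944}{3} \approx -314.67$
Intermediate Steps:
$V{\left(U \right)} = 4 + 2 U$ ($V{\left(U \right)} = 4 + \frac{4 \left(U + U\right)}{4} = 4 + \frac{4 \cdot 2 U}{4} = 4 + \frac{8 U}{4} = 4 + 2 U$)
$O{\left(Z,c \right)} = - \frac{c \left(4 + 2 Z\right)}{9}$
$O{\left(-6,6 \right)} \left(-17 - 42\right) = \left(- \frac{2}{9}\right) 6 \left(2 - 6\right) \left(-17 - 42\right) = \left(- \frac{2}{9}\right) 6 \left(-4\right) \left(-59\right) = \frac{16}{3} \left(-59\right) = - \frac{944}{3}$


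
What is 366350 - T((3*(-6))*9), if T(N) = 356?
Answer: 365994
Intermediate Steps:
366350 - T((3*(-6))*9) = 366350 - 1*356 = 366350 - 356 = 365994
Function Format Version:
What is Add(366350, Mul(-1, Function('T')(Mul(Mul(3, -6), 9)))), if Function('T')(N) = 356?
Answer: 365994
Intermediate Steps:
Add(366350, Mul(-1, Function('T')(Mul(Mul(3, -6), 9)))) = Add(366350, Mul(-1, 356)) = Add(366350, -356) = 365994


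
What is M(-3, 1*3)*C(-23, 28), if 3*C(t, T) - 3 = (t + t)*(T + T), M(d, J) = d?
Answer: 2573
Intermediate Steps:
C(t, T) = 1 + 4*T*t/3 (C(t, T) = 1 + ((t + t)*(T + T))/3 = 1 + ((2*t)*(2*T))/3 = 1 + (4*T*t)/3 = 1 + 4*T*t/3)
M(-3, 1*3)*C(-23, 28) = -3*(1 + (4/3)*28*(-23)) = -3*(1 - 2576/3) = -3*(-2573/3) = 2573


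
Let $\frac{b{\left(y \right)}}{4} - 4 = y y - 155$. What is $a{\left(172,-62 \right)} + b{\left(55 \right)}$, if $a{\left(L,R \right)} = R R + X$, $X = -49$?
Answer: $15291$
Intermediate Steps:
$a{\left(L,R \right)} = -49 + R^{2}$ ($a{\left(L,R \right)} = R R - 49 = R^{2} - 49 = -49 + R^{2}$)
$b{\left(y \right)} = -604 + 4 y^{2}$ ($b{\left(y \right)} = 16 + 4 \left(y y - 155\right) = 16 + 4 \left(y^{2} - 155\right) = 16 + 4 \left(-155 + y^{2}\right) = 16 + \left(-620 + 4 y^{2}\right) = -604 + 4 y^{2}$)
$a{\left(172,-62 \right)} + b{\left(55 \right)} = \left(-49 + \left(-62\right)^{2}\right) - \left(604 - 4 \cdot 55^{2}\right) = \left(-49 + 3844\right) + \left(-604 + 4 \cdot 3025\right) = 3795 + \left(-604 + 12100\right) = 3795 + 11496 = 15291$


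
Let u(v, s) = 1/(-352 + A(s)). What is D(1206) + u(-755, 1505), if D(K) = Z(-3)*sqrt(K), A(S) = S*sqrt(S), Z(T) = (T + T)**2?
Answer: 352/3408738721 + 108*sqrt(134) + 1505*sqrt(1505)/3408738721 ≈ 1250.2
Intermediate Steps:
Z(T) = 4*T**2 (Z(T) = (2*T)**2 = 4*T**2)
A(S) = S**(3/2)
D(K) = 36*sqrt(K) (D(K) = (4*(-3)**2)*sqrt(K) = (4*9)*sqrt(K) = 36*sqrt(K))
u(v, s) = 1/(-352 + s**(3/2))
D(1206) + u(-755, 1505) = 36*sqrt(1206) + 1/(-352 + 1505**(3/2)) = 36*(3*sqrt(134)) + 1/(-352 + 1505*sqrt(1505)) = 108*sqrt(134) + 1/(-352 + 1505*sqrt(1505)) = 1/(-352 + 1505*sqrt(1505)) + 108*sqrt(134)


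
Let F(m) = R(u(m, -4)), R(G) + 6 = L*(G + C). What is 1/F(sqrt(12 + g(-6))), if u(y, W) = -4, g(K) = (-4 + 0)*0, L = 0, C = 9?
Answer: -1/6 ≈ -0.16667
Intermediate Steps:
g(K) = 0 (g(K) = -4*0 = 0)
R(G) = -6 (R(G) = -6 + 0*(G + 9) = -6 + 0*(9 + G) = -6 + 0 = -6)
F(m) = -6
1/F(sqrt(12 + g(-6))) = 1/(-6) = -1/6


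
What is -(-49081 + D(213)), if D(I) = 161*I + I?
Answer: 14575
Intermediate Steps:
D(I) = 162*I
-(-49081 + D(213)) = -(-49081 + 162*213) = -(-49081 + 34506) = -1*(-14575) = 14575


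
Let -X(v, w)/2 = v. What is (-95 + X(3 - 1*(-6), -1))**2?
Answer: 12769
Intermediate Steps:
X(v, w) = -2*v
(-95 + X(3 - 1*(-6), -1))**2 = (-95 - 2*(3 - 1*(-6)))**2 = (-95 - 2*(3 + 6))**2 = (-95 - 2*9)**2 = (-95 - 18)**2 = (-113)**2 = 12769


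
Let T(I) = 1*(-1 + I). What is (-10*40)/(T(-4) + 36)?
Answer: -400/31 ≈ -12.903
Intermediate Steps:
T(I) = -1 + I
(-10*40)/(T(-4) + 36) = (-10*40)/((-1 - 4) + 36) = -400/(-5 + 36) = -400/31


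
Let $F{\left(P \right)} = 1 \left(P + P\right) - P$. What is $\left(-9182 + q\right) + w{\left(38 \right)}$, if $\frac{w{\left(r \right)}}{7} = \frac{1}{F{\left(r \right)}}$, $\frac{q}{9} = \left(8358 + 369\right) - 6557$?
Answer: $\frac{393231}{38} \approx 10348.0$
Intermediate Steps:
$F{\left(P \right)} = P$ ($F{\left(P \right)} = 1 \cdot 2 P - P = 2 P - P = P$)
$q = 19530$ ($q = 9 \left(\left(8358 + 369\right) - 6557\right) = 9 \left(8727 - 6557\right) = 9 \cdot 2170 = 19530$)
$w{\left(r \right)} = \frac{7}{r}$
$\left(-9182 + q\right) + w{\left(38 \right)} = \left(-9182 + 19530\right) + \frac{7}{38} = 10348 + 7 \cdot \frac{1}{38} = 10348 + \frac{7}{38} = \frac{393231}{38}$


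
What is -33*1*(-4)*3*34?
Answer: 13464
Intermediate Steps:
-33*1*(-4)*3*34 = -(-132)*3*34 = -33*(-12)*34 = 396*34 = 13464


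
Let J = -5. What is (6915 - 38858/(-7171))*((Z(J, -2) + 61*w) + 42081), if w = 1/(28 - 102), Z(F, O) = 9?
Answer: 154566095989477/530654 ≈ 2.9127e+8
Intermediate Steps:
w = -1/74 (w = 1/(-74) = -1/74 ≈ -0.013514)
(6915 - 38858/(-7171))*((Z(J, -2) + 61*w) + 42081) = (6915 - 38858/(-7171))*((9 + 61*(-1/74)) + 42081) = (6915 - 38858*(-1/7171))*((9 - 61/74) + 42081) = (6915 + 38858/7171)*(605/74 + 42081) = (49626323/7171)*(3114599/74) = 154566095989477/530654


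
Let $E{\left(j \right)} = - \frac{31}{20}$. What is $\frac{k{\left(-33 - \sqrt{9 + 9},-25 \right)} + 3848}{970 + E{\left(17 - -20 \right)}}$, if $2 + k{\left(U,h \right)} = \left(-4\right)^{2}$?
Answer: $\frac{77240}{19369} \approx 3.9878$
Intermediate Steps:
$E{\left(j \right)} = - \frac{31}{20}$ ($E{\left(j \right)} = \left(-31\right) \frac{1}{20} = - \frac{31}{20}$)
$k{\left(U,h \right)} = 14$ ($k{\left(U,h \right)} = -2 + \left(-4\right)^{2} = -2 + 16 = 14$)
$\frac{k{\left(-33 - \sqrt{9 + 9},-25 \right)} + 3848}{970 + E{\left(17 - -20 \right)}} = \frac{14 + 3848}{970 - \frac{31}{20}} = \frac{3862}{\frac{19369}{20}} = 3862 \cdot \frac{20}{19369} = \frac{77240}{19369}$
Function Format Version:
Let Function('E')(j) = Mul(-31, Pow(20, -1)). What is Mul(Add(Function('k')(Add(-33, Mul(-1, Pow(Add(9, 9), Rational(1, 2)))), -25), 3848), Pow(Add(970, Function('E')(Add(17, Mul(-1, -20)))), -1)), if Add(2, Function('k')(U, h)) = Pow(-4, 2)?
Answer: Rational(77240, 19369) ≈ 3.9878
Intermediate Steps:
Function('E')(j) = Rational(-31, 20) (Function('E')(j) = Mul(-31, Rational(1, 20)) = Rational(-31, 20))
Function('k')(U, h) = 14 (Function('k')(U, h) = Add(-2, Pow(-4, 2)) = Add(-2, 16) = 14)
Mul(Add(Function('k')(Add(-33, Mul(-1, Pow(Add(9, 9), Rational(1, 2)))), -25), 3848), Pow(Add(970, Function('E')(Add(17, Mul(-1, -20)))), -1)) = Mul(Add(14, 3848), Pow(Add(970, Rational(-31, 20)), -1)) = Mul(3862, Pow(Rational(19369, 20), -1)) = Mul(3862, Rational(20, 19369)) = Rational(77240, 19369)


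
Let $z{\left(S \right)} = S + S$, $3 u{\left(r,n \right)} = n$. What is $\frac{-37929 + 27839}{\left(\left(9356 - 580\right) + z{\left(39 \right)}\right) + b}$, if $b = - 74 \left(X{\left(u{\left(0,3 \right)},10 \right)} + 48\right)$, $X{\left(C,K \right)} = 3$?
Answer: $- \frac{1009}{508} \approx -1.9862$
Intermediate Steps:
$u{\left(r,n \right)} = \frac{n}{3}$
$z{\left(S \right)} = 2 S$
$b = -3774$ ($b = - 74 \left(3 + 48\right) = \left(-74\right) 51 = -3774$)
$\frac{-37929 + 27839}{\left(\left(9356 - 580\right) + z{\left(39 \right)}\right) + b} = \frac{-37929 + 27839}{\left(\left(9356 - 580\right) + 2 \cdot 39\right) - 3774} = - \frac{10090}{\left(\left(9356 - 580\right) + 78\right) - 3774} = - \frac{10090}{\left(8776 + 78\right) - 3774} = - \frac{10090}{8854 - 3774} = - \frac{10090}{5080} = \left(-10090\right) \frac{1}{5080} = - \frac{1009}{508}$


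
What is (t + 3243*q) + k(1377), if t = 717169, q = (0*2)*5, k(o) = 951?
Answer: 718120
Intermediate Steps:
q = 0 (q = 0*5 = 0)
(t + 3243*q) + k(1377) = (717169 + 3243*0) + 951 = (717169 + 0) + 951 = 717169 + 951 = 718120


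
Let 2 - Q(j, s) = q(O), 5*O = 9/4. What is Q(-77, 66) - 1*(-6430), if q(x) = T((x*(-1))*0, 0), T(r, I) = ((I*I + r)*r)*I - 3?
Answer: 6435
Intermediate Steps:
O = 9/20 (O = (9/4)/5 = (9*(¼))/5 = (⅕)*(9/4) = 9/20 ≈ 0.45000)
T(r, I) = -3 + I*r*(r + I²) (T(r, I) = ((I² + r)*r)*I - 3 = ((r + I²)*r)*I - 3 = (r*(r + I²))*I - 3 = I*r*(r + I²) - 3 = -3 + I*r*(r + I²))
q(x) = -3 (q(x) = -3 + 0*((x*(-1))*0)² + ((x*(-1))*0)*0³ = -3 + 0*(-x*0)² + (-x*0)*0 = -3 + 0*0² + 0*0 = -3 + 0*0 + 0 = -3 + 0 + 0 = -3)
Q(j, s) = 5 (Q(j, s) = 2 - 1*(-3) = 2 + 3 = 5)
Q(-77, 66) - 1*(-6430) = 5 - 1*(-6430) = 5 + 6430 = 6435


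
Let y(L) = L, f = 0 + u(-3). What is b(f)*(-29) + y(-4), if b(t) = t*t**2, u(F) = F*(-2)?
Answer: -6268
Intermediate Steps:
u(F) = -2*F
f = 6 (f = 0 - 2*(-3) = 0 + 6 = 6)
b(t) = t**3
b(f)*(-29) + y(-4) = 6**3*(-29) - 4 = 216*(-29) - 4 = -6264 - 4 = -6268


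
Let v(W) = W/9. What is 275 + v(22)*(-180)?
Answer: -165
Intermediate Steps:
v(W) = W/9 (v(W) = W*(⅑) = W/9)
275 + v(22)*(-180) = 275 + ((⅑)*22)*(-180) = 275 + (22/9)*(-180) = 275 - 440 = -165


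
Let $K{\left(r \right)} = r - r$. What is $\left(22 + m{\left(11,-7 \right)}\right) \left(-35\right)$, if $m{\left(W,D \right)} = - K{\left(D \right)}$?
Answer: $-770$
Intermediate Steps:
$K{\left(r \right)} = 0$
$m{\left(W,D \right)} = 0$ ($m{\left(W,D \right)} = \left(-1\right) 0 = 0$)
$\left(22 + m{\left(11,-7 \right)}\right) \left(-35\right) = \left(22 + 0\right) \left(-35\right) = 22 \left(-35\right) = -770$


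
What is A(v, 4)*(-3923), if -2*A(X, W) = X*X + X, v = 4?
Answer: 39230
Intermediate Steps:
A(X, W) = -X/2 - X**2/2 (A(X, W) = -(X*X + X)/2 = -(X**2 + X)/2 = -(X + X**2)/2 = -X/2 - X**2/2)
A(v, 4)*(-3923) = -1/2*4*(1 + 4)*(-3923) = -1/2*4*5*(-3923) = -10*(-3923) = 39230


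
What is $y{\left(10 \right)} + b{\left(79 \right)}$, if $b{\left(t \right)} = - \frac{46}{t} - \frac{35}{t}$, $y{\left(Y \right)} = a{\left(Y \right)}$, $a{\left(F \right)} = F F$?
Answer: $\frac{7819}{79} \approx 98.975$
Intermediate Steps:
$a{\left(F \right)} = F^{2}$
$y{\left(Y \right)} = Y^{2}$
$b{\left(t \right)} = - \frac{81}{t}$
$y{\left(10 \right)} + b{\left(79 \right)} = 10^{2} - \frac{81}{79} = 100 - \frac{81}{79} = \frac{7819}{79}$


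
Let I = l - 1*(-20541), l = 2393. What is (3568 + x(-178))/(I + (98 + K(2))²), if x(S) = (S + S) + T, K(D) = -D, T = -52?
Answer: 316/3215 ≈ 0.098289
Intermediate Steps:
I = 22934 (I = 2393 - 1*(-20541) = 2393 + 20541 = 22934)
x(S) = -52 + 2*S (x(S) = (S + S) - 52 = 2*S - 52 = -52 + 2*S)
(3568 + x(-178))/(I + (98 + K(2))²) = (3568 + (-52 + 2*(-178)))/(22934 + (98 - 1*2)²) = (3568 + (-52 - 356))/(22934 + (98 - 2)²) = (3568 - 408)/(22934 + 96²) = 3160/(22934 + 9216) = 3160/32150 = 3160*(1/32150) = 316/3215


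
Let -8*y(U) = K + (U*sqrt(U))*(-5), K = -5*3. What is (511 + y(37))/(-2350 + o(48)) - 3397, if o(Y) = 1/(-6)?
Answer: -191616697/56404 - 555*sqrt(37)/56404 ≈ -3397.3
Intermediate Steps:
K = -15
y(U) = 15/8 + 5*U**(3/2)/8 (y(U) = -(-15 + (U*sqrt(U))*(-5))/8 = -(-15 + U**(3/2)*(-5))/8 = -(-15 - 5*U**(3/2))/8 = 15/8 + 5*U**(3/2)/8)
o(Y) = -1/6
(511 + y(37))/(-2350 + o(48)) - 3397 = (511 + (15/8 + 5*37**(3/2)/8))/(-2350 - 1/6) - 3397 = (511 + (15/8 + 5*(37*sqrt(37))/8))/(-14101/6) - 3397 = (511 + (15/8 + 185*sqrt(37)/8))*(-6/14101) - 3397 = (4103/8 + 185*sqrt(37)/8)*(-6/14101) - 3397 = (-12309/56404 - 555*sqrt(37)/56404) - 3397 = -191616697/56404 - 555*sqrt(37)/56404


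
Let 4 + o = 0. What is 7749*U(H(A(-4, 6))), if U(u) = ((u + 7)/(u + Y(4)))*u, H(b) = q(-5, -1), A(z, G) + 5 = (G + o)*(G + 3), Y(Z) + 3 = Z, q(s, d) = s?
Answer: 38745/2 ≈ 19373.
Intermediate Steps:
o = -4 (o = -4 + 0 = -4)
Y(Z) = -3 + Z
A(z, G) = -5 + (-4 + G)*(3 + G) (A(z, G) = -5 + (G - 4)*(G + 3) = -5 + (-4 + G)*(3 + G))
H(b) = -5
U(u) = u*(7 + u)/(1 + u) (U(u) = ((u + 7)/(u + (-3 + 4)))*u = ((7 + u)/(u + 1))*u = ((7 + u)/(1 + u))*u = u*(7 + u)/(1 + u))
7749*U(H(A(-4, 6))) = 7749*(-5*(7 - 5)/(1 - 5)) = 7749*(-5*2/(-4)) = 7749*(-5*(-¼)*2) = 7749*(5/2) = 38745/2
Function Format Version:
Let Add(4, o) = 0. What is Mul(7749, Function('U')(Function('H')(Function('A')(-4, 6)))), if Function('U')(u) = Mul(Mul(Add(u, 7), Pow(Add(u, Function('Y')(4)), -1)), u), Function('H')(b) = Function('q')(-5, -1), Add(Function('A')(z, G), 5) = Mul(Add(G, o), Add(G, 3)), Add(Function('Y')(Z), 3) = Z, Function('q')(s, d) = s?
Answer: Rational(38745, 2) ≈ 19373.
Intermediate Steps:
o = -4 (o = Add(-4, 0) = -4)
Function('Y')(Z) = Add(-3, Z)
Function('A')(z, G) = Add(-5, Mul(Add(-4, G), Add(3, G))) (Function('A')(z, G) = Add(-5, Mul(Add(G, -4), Add(G, 3))) = Add(-5, Mul(Add(-4, G), Add(3, G))))
Function('H')(b) = -5
Function('U')(u) = Mul(u, Pow(Add(1, u), -1), Add(7, u)) (Function('U')(u) = Mul(Mul(Add(u, 7), Pow(Add(u, Add(-3, 4)), -1)), u) = Mul(Mul(Add(7, u), Pow(Add(u, 1), -1)), u) = Mul(Mul(Add(7, u), Pow(Add(1, u), -1)), u) = Mul(Mul(Pow(Add(1, u), -1), Add(7, u)), u) = Mul(u, Pow(Add(1, u), -1), Add(7, u)))
Mul(7749, Function('U')(Function('H')(Function('A')(-4, 6)))) = Mul(7749, Mul(-5, Pow(Add(1, -5), -1), Add(7, -5))) = Mul(7749, Mul(-5, Pow(-4, -1), 2)) = Mul(7749, Mul(-5, Rational(-1, 4), 2)) = Mul(7749, Rational(5, 2)) = Rational(38745, 2)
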